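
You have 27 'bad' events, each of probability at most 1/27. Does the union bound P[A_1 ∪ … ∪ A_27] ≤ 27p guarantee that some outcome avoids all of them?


Union bound: P[∪_{i=1}^{27} A_i] ≤ Σ_i P[A_i] ≤ 27·p = 27·(1/27) = 1.
Numerically: 1 ≈ 1.00000.
Is 1 < 1? NO.
Since the bound 1 is ≥ 1, the union bound is uninformative here; it does NOT by itself certify existence.

27·p = 1 ≈ 1.00000; existence NOT certified by the union bound.


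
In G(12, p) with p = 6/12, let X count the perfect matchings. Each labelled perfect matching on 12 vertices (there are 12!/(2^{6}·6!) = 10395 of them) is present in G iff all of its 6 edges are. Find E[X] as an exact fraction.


K_12 has 12!/(2^{6}·6!) = 10395 labelled perfect matchings.
For each such perfect matching H, let X_H = 1 if all 6 edges of H are present in G. Then P[X_H = 1] = p^{6} = (1/2)^{6} = 1/64.
By linearity of expectation: E[X] = Σ_H E[X_H] = 10395 · p^{6} = 10395 · 1/64 = 10395/64.
Numerically: E[X] ≈ 162.

E[X] = 10395 · (1/2)^{6} = 10395/64 ≈ 162.


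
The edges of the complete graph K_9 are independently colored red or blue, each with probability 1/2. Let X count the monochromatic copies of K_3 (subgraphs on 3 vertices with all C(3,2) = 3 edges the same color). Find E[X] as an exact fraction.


Let X = Σ_S X_S over the C(9, 3) = 84 subsets S of size 3, where X_S = 1 if the K_3 on S is monochromatic.
For a fixed S, the K_3 on S has C(3, 2) = 3 edges. P[all 3 edges red] = (1/2)^3, and likewise for blue, so P[monochromatic] = 2·(1/2)^3 = 2^{1 − 3} = 1/4.
By linearity: E[X] = C(9, 3) · 2^{1 − 3} = 84 · 1/4 = 21.
Numerically: E[X] ≈ 21.000.

E[X] = C(9,3)·2^(1−C(3,2)) = 21 ≈ 21.000.


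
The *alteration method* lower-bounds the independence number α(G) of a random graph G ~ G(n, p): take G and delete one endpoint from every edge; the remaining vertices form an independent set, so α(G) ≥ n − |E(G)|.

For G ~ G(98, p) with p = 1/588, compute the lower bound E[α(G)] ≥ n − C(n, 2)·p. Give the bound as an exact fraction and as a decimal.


E[|E(G)|] = C(98, 2)·p = 4753 · (1/588) = 97/12.
E[α(G)] ≥ n − E[|E(G)|] = 98 − 97/12 = 1079/12.
Numerically: ≈ 89.91667.
(This is only a lower bound; the true E[α(G)] may be larger.)

E[α(G)] ≥ 1079/12 ≈ 89.91667.


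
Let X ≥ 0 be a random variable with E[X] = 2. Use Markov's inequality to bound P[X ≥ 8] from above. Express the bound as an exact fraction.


μ = E[X] = 2, a = 8.
Markov: P[X ≥ 8] ≤ μ/a = (2)/8 = 1/4.
Numerically: ≈ 0.25000.
(Since a = 8 > μ = 2.00000, the bound 1/4 is < 1 and informative.)

P[X ≥ 8] ≤ 1/4 ≈ 0.25000.


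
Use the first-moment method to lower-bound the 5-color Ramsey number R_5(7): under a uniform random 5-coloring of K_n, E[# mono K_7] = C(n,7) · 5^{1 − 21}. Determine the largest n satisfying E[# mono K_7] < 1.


We need C(n, 7) · 5^{1 − 21} < 1, i.e. C(n, 7) < 5^{21 − 1} = 95367431640625.
Check values of n near the boundary:
  n = 334: C(334, 7) = 86359460961576; 86359460961576 < 95367431640625? YES
  n = 335: C(335, 7) = 88202498238195; 88202498238195 < 95367431640625? YES
  n = 336: C(336, 7) = 90079147136880; 90079147136880 < 95367431640625? YES
  n = 337: C(337, 7) = 91989916924632; 91989916924632 < 95367431640625? YES
  n = 338: C(338, 7) = 93935323022736; 93935323022736 < 95367431640625? YES
  n = 339: C(339, 7) = 95915887062372; 95915887062372 < 95367431640625? NO
The largest n with C(n, 7) < 95367431640625 is n = 338 (where E[X] = 93935323022736/95367431640625 ≈ 0.984983). Hence R_5(7) > 338, i.e. R_5(7) ≥ 339.

Largest n = 338; hence R_5(7) > 338.


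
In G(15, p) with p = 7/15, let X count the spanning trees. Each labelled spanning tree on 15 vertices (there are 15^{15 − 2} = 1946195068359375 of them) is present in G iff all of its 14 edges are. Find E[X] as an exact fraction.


K_15 has 15^{15 − 2} = 1946195068359375 labelled spanning trees.
For each such spanning tree H, let X_H = 1 if all 14 edges of H are present in G. Then P[X_H = 1] = p^{14} = (7/15)^{14} = 678223072849/29192926025390625.
By linearity: E[X] = Σ_H E[X_H] = 1946195068359375 · p^{14} = 1946195068359375 · 678223072849/29192926025390625 = 678223072849/15.
Numerically: E[X] ≈ 4.52e+10.

E[X] = 1946195068359375 · (7/15)^{14} = 678223072849/15 ≈ 4.52e+10.


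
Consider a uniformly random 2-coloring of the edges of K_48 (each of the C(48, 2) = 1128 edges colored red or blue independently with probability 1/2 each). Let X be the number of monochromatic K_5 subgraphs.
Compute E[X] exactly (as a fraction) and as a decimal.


Let X = Σ_S X_S over the C(48, 5) = 1712304 subsets S of size 5, where X_S = 1 if the K_5 on S is monochromatic.
For a fixed S, the K_5 on S has C(5, 2) = 10 edges. P[all 10 edges red] = (1/2)^10, and likewise for blue, so P[monochromatic] = 2·(1/2)^10 = 2^{1 − 10} = 1/512.
Summing: E[X] = C(48, 5) · 2^{1 − 10} = 1712304 · 1/512 = 107019/32.
Numerically: E[X] ≈ 3344.3438.

E[X] = C(48,5)·2^(1−C(5,2)) = 107019/32 ≈ 3344.3438.


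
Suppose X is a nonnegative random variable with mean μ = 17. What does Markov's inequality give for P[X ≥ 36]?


μ = E[X] = 17, a = 36.
Markov: P[X ≥ 36] ≤ μ/a = (17)/36 = 17/36.
Numerically: ≈ 0.472222.
(Since a = 36 > μ = 17.000000, the bound 17/36 is < 1 and informative.)

P[X ≥ 36] ≤ 17/36 ≈ 0.472222.


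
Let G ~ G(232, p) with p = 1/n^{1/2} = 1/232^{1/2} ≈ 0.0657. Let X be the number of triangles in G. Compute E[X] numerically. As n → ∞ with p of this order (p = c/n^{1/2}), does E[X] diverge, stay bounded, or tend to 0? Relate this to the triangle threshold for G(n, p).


Number of potential triangles: C(232, 3) = 2054360.
Each occurs with probability p³ ≈ (0.0657)³ ≈ 2.82988e-04.
By linearity: E[X] = C(232, 3)·p³ ≈ 2054360 · 2.82988e-04 ≈ 581.359.
Since α = 1/2 < 1, p = c/n^{1/2} ≫ 1/n is above the triangle threshold p ~ 1/n. Asymptotically E[X] ~ (c³/6)·n^{3(1−α)} = (1³/6)·n^{1.5} → ∞; triangles are abundant w.h.p.

E[X] ≈ 581.359; in regime p = Θ(1/n^{1/2}) E[X] diverges (above the triangle threshold p ~ 1/n).


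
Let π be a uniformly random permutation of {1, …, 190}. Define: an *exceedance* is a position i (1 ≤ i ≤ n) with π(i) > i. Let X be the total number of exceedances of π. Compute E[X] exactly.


Write X = Σ_{i=1}^{190} X_i, where X_i = 1_{π(i) > i}.
For each fixed i, π(i) is uniform over {1, …, 190} (marginal of a uniform permutation), so P[π(i) > i] = (n − i)/n. Summing: Σ_{i=1}^{190} (n − i)/n = (0 + 1 + … + 189)/190 = 190(190 − 1)/(2·190) = (190 − 1)/2.
Hence E[X] = Σ_{i=1}^{190} (190 − i)/190 = 189/2 ≈ 94.500000.

E[X] = 189/2 = 94.500000.


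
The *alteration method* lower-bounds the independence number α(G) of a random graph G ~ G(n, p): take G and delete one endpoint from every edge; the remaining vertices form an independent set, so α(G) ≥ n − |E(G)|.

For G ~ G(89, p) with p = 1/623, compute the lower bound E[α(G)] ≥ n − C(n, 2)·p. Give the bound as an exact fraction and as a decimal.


E[|E(G)|] = C(89, 2)·p = 3916 · (1/623) = 44/7.
E[α(G)] ≥ n − E[|E(G)|] = 89 − 44/7 = 579/7.
Numerically: ≈ 82.714286.
(This is only a lower bound; the true E[α(G)] may be larger.)

E[α(G)] ≥ 579/7 ≈ 82.714286.


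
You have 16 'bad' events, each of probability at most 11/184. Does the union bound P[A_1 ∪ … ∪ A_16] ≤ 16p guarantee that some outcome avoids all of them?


Union bound: P[∪_{i=1}^{16} A_i] ≤ Σ_i P[A_i] ≤ 16·p = 16·(11/184) = 22/23.
Numerically: 22/23 ≈ 0.95652.
Is 22/23 < 1? YES.
Since P[∪ A_i] ≤ 22/23 < 1, the complement has P[∩ A_i^c] ≥ 1 − 22/23 = 1/23 > 0, so some outcome avoids every A_i.

16·p = 22/23 ≈ 0.95652; existence CERTIFIED by the union bound.


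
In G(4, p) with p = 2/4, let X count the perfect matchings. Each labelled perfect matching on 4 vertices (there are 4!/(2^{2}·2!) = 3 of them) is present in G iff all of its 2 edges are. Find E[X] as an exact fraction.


K_4 has 4!/(2^{2}·2!) = 3 labelled perfect matchings.
For each such perfect matching H, let X_H = 1 if all 2 edges of H are present in G. Then P[X_H = 1] = p^{2} = (1/2)^{2} = 1/4.
By linearity of expectation: E[X] = Σ_H E[X_H] = 3 · p^{2} = 3 · 1/4 = 3/4.
Numerically: E[X] ≈ 0.75.

E[X] = 3 · (1/2)^{2} = 3/4 ≈ 0.75.


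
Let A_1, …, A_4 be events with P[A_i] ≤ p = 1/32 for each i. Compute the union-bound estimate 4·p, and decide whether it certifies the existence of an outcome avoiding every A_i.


Union bound: P[∪_{i=1}^{4} A_i] ≤ Σ_i P[A_i] ≤ 4·p = 4·(1/32) = 1/8.
Numerically: 1/8 ≈ 0.125.
Is 1/8 < 1? YES.
Since P[∪ A_i] ≤ 1/8 < 1, the complement has P[∩ A_i^c] ≥ 1 − 1/8 = 7/8 > 0, so some outcome avoids every A_i.

4·p = 1/8 ≈ 0.125; existence CERTIFIED by the union bound.


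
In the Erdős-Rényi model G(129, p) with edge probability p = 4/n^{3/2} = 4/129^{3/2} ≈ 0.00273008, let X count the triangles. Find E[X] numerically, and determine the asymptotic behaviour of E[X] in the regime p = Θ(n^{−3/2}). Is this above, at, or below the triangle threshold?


Number of potential triangles: C(129, 3) = 349504.
Each occurs with probability p³ ≈ (0.00273008)³ ≈ 2.03482131e-08.
By linearity: E[X] = C(129, 3)·p³ ≈ 349504 · 2.03482131e-08 ≈ 0.007112.
Since α = 3/2 > 1, p = c/n^{3/2} = o(1/n) is below the triangle threshold p ~ 1/n. Asymptotically E[X] ~ (c³/6)·n^{3(1−α)} = (4³/6)·n^{-1.5} → 0, so by Markov's inequality G has no triangles w.h.p.

E[X] ≈ 0.007112; in regime p = Θ(1/n^{3/2}) E[X] tends to 0 (below the triangle threshold p ~ 1/n).


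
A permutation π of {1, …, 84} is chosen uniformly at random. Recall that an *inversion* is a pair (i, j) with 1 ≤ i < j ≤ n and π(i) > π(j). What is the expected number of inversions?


Write X = Σ X_I over the C(84, 2) = 3486 pairs i < j, with X_I the indicator of one inversion.
There are 3486 indicators.
For each fixed pair i < j, the values π(i) and π(j) are two distinct elements of {1, …, 84} in uniformly random order; by symmetry P[π(i) > π(j)] = 1/2.
By linearity: E[X] = 3486 · (1/2) = C(84, 2) · (1/2) = 3486/2 = 1743 ≈ 1743.0000.

E[X] = 1743 = 1743.0000.


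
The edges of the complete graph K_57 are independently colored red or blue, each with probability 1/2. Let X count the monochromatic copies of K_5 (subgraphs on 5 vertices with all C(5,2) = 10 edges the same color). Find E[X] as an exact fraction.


Let X = Σ_S X_S over the C(57, 5) = 4187106 subsets S of size 5, where X_S = 1 if the K_5 on S is monochromatic.
For a fixed S, the K_5 on S has C(5, 2) = 10 edges. P[all 10 edges red] = (1/2)^10, and likewise for blue, so P[monochromatic] = 2·(1/2)^10 = 2^{1 − 10} = 1/512.
By linearity of expectation: E[X] = C(57, 5) · 2^{1 − 10} = 4187106 · 1/512 = 2093553/256.
Numerically: E[X] ≈ 8177.941.

E[X] = C(57,5)·2^(1−C(5,2)) = 2093553/256 ≈ 8177.941.


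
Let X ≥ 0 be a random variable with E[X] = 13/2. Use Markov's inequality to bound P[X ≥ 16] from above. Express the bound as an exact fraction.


μ = E[X] = 13/2, a = 16.
Markov: P[X ≥ 16] ≤ μ/a = (13/2)/16 = 13/32.
Numerically: ≈ 0.406.
(Since a = 16 > μ = 6.500, the bound 13/32 is < 1 and informative.)

P[X ≥ 16] ≤ 13/32 ≈ 0.406.


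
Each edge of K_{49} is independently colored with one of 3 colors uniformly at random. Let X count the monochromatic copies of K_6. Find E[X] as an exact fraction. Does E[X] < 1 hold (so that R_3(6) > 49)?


E[X] = C(49, 6) · 3^{1 − 15} = 13983816 · 3^{−14} = 13983816/4782969.
As a reduced fraction: E[X] = 4661272/1594323 ≈ 2.924.
Is E[X] < 1? NO.
Since E[X] ≥ 1, the first-moment bound is inconclusive at n = 49; it does NOT by itself certify R_3(6) > 49.

E[X] = 4661272/1594323 ≈ 2.924; E[X] ≥ 1; first-moment method inconclusive here.


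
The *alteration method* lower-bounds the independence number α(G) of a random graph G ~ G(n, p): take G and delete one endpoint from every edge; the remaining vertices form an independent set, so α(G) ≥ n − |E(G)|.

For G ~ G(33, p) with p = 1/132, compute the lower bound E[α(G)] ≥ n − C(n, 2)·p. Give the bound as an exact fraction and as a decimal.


E[|E(G)|] = C(33, 2)·p = 528 · (1/132) = 4.
E[α(G)] ≥ n − E[|E(G)|] = 33 − 4 = 29.
Numerically: ≈ 29.0000.
(This is only a lower bound; the true E[α(G)] may be larger.)

E[α(G)] ≥ 29 ≈ 29.0000.


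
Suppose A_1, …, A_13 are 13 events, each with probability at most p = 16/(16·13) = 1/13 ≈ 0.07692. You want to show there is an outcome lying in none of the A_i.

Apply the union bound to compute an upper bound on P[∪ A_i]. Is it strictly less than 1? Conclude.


Union bound: P[∪_{i=1}^{13} A_i] ≤ Σ_i P[A_i] ≤ 13·p = 13·(1/13) = 1.
Numerically: 1 ≈ 1.00000.
Is 1 < 1? NO.
Since the bound 1 is ≥ 1, the union bound is uninformative here; it does NOT by itself certify existence.

13·p = 1 ≈ 1.00000; existence NOT certified by the union bound.


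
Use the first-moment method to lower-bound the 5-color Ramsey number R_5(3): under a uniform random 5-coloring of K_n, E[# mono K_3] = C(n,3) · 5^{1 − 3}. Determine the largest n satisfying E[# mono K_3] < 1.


We need C(n, 3) · 5^{1 − 3} < 1, i.e. C(n, 3) < 5^{3 − 1} = 25.
Check values of n near the boundary:
  n = 4: C(4, 3) = 4; 4 < 25? YES
  n = 5: C(5, 3) = 10; 10 < 25? YES
  n = 6: C(6, 3) = 20; 20 < 25? YES
  n = 7: C(7, 3) = 35; 35 < 25? NO
  n = 8: C(8, 3) = 56; 56 < 25? NO
  n = 9: C(9, 3) = 84; 84 < 25? NO
The largest n with C(n, 3) < 25 is n = 6 (where E[X] = 4/5 ≈ 0.800). Hence R_5(3) > 6, i.e. R_5(3) ≥ 7.

Largest n = 6; hence R_5(3) > 6.


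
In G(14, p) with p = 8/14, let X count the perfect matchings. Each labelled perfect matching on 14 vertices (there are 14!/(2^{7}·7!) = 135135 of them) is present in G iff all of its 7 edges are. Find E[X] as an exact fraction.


K_14 has 14!/(2^{7}·7!) = 135135 labelled perfect matchings.
For each such perfect matching H, let X_H = 1 if all 7 edges of H are present in G. Then P[X_H = 1] = p^{7} = (4/7)^{7} = 16384/823543.
Summing the indicators: E[X] = Σ_H E[X_H] = 135135 · p^{7} = 135135 · 16384/823543 = 316293120/117649.
Numerically: E[X] ≈ 2688.4.

E[X] = 135135 · (4/7)^{7} = 316293120/117649 ≈ 2688.4.


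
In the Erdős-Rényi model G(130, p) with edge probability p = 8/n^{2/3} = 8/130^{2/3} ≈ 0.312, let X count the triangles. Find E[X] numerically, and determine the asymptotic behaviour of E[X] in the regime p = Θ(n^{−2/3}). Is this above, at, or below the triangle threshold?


Number of potential triangles: C(130, 3) = 357760.
Each occurs with probability p³ ≈ (0.312)³ ≈ 3.02959e-02.
By linearity: E[X] = C(130, 3)·p³ ≈ 357760 · 3.02959e-02 ≈ 10838.646.
Since α = 2/3 < 1, p = c/n^{2/3} ≫ 1/n is above the triangle threshold p ~ 1/n. Asymptotically E[X] ~ (c³/6)·n^{3(1−α)} = (8³/6)·n^{1} → ∞; triangles are abundant w.h.p.

E[X] ≈ 10838.646; in regime p = Θ(1/n^{2/3}) E[X] diverges (above the triangle threshold p ~ 1/n).


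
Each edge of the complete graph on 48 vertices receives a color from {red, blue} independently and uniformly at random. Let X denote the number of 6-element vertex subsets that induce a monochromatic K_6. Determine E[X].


Let X = Σ_S X_S over the C(48, 6) = 12271512 subsets S of size 6, where X_S = 1 if the K_6 on S is monochromatic.
For a fixed S, the K_6 on S has C(6, 2) = 15 edges. P[all 15 edges red] = (1/2)^15, and likewise for blue, so P[monochromatic] = 2·(1/2)^15 = 2^{1 − 15} = 1/16384.
By linearity: E[X] = C(48, 6) · 2^{1 − 15} = 12271512 · 1/16384 = 1533939/2048.
Numerically: E[X] ≈ 748.994.

E[X] = C(48,6)·2^(1−C(6,2)) = 1533939/2048 ≈ 748.994.


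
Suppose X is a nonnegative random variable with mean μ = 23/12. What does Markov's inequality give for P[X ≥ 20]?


μ = E[X] = 23/12, a = 20.
Markov: P[X ≥ 20] ≤ μ/a = (23/12)/20 = 23/240.
Numerically: ≈ 0.0958.
(Since a = 20 > μ = 1.9167, the bound 23/240 is < 1 and informative.)

P[X ≥ 20] ≤ 23/240 ≈ 0.0958.


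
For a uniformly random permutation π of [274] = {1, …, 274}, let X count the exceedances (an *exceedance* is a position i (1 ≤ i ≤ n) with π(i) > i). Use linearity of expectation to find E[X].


Write X = Σ_{i=1}^{274} X_i, where X_i = 1_{π(i) > i}.
For each fixed i, π(i) is uniform over {1, …, 274} (marginal of a uniform permutation), so P[π(i) > i] = (n − i)/n. Summing: Σ_{i=1}^{274} (n − i)/n = (0 + 1 + … + 273)/274 = 274(274 − 1)/(2·274) = (274 − 1)/2.
Hence E[X] = Σ_{i=1}^{274} (274 − i)/274 = 273/2 ≈ 136.500000.

E[X] = 273/2 = 136.500000.


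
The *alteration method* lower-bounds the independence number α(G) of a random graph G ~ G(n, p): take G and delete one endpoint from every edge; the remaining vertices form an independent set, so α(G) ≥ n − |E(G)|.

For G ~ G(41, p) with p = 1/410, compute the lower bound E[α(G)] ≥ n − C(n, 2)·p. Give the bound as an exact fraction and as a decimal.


E[|E(G)|] = C(41, 2)·p = 820 · (1/410) = 2.
E[α(G)] ≥ n − E[|E(G)|] = 41 − 2 = 39.
Numerically: ≈ 39.00000.
(This is only a lower bound; the true E[α(G)] may be larger.)

E[α(G)] ≥ 39 ≈ 39.00000.


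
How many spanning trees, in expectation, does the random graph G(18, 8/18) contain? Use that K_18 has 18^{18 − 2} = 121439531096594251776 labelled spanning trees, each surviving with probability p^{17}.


K_18 has 18^{18 − 2} = 121439531096594251776 labelled spanning trees.
For each such spanning tree H, let X_H = 1 if all 17 edges of H are present in G. Then P[X_H = 1] = p^{17} = (4/9)^{17} = 17179869184/16677181699666569.
By linearity of expectation: E[X] = Σ_H E[X_H] = 121439531096594251776 · p^{17} = 121439531096594251776 · 17179869184/16677181699666569 = 1125899906842624/9.
Numerically: E[X] ≈ 1.25e+14.

E[X] = 121439531096594251776 · (4/9)^{17} = 1125899906842624/9 ≈ 1.25e+14.


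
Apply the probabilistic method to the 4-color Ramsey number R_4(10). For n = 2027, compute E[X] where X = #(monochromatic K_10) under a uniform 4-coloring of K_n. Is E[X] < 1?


E[X] = C(2027, 10) · 4^{1 − 45} = 315586117401470604332341335 · 4^{−44} = 315586117401470604332341335/309485009821345068724781056.
As a reduced fraction: E[X] = 315586117401470604332341335/309485009821345068724781056 ≈ 1.01971.
Is E[X] < 1? NO.
Since E[X] ≥ 1, the first-moment bound is inconclusive at n = 2027; it does NOT by itself certify R_4(10) > 2027.

E[X] = 315586117401470604332341335/309485009821345068724781056 ≈ 1.01971; E[X] ≥ 1; first-moment method inconclusive here.


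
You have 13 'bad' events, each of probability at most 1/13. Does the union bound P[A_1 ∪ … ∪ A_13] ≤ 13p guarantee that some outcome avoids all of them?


Union bound: P[∪_{i=1}^{13} A_i] ≤ Σ_i P[A_i] ≤ 13·p = 13·(1/13) = 1.
Numerically: 1 ≈ 1.000000.
Is 1 < 1? NO.
Since the bound 1 is ≥ 1, the union bound is uninformative here; it does NOT by itself certify existence.

13·p = 1 ≈ 1.000000; existence NOT certified by the union bound.


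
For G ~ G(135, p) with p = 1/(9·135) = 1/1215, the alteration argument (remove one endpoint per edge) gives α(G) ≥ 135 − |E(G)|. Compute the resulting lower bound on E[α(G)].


E[|E(G)|] = C(135, 2)·p = 9045 · (1/1215) = 67/9.
E[α(G)] ≥ n − E[|E(G)|] = 135 − 67/9 = 1148/9.
Numerically: ≈ 127.55556.
(This is only a lower bound; the true E[α(G)] may be larger.)

E[α(G)] ≥ 1148/9 ≈ 127.55556.


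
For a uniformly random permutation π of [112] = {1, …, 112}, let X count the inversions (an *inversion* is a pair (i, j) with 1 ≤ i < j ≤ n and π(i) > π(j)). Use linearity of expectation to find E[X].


Write X = Σ X_I over the C(112, 2) = 6216 pairs i < j, with X_I the indicator of one inversion.
There are 6216 indicators.
For each fixed pair i < j, the values π(i) and π(j) are two distinct elements of {1, …, 112} in uniformly random order; by symmetry P[π(i) > π(j)] = 1/2.
By linearity: E[X] = 6216 · (1/2) = C(112, 2) · (1/2) = 6216/2 = 3108 ≈ 3108.000000.

E[X] = 3108 = 3108.000000.


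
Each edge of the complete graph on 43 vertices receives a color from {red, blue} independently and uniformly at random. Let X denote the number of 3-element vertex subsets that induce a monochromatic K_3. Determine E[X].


Let X = Σ_S X_S over the C(43, 3) = 12341 subsets S of size 3, where X_S = 1 if the K_3 on S is monochromatic.
For a fixed S, the K_3 on S has C(3, 2) = 3 edges. P[all 3 edges red] = (1/2)^3, and likewise for blue, so P[monochromatic] = 2·(1/2)^3 = 2^{1 − 3} = 1/4.
By linearity: E[X] = C(43, 3) · 2^{1 − 3} = 12341 · 1/4 = 12341/4.
Numerically: E[X] ≈ 3085.25000.

E[X] = C(43,3)·2^(1−C(3,2)) = 12341/4 ≈ 3085.25000.


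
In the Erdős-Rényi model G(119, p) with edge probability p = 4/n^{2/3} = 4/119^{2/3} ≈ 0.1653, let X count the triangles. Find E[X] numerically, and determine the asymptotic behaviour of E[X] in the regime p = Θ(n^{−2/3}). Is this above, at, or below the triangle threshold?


Number of potential triangles: C(119, 3) = 273819.
Each occurs with probability p³ ≈ (0.1653)³ ≈ 4.519455e-03.
By linearity: E[X] = C(119, 3)·p³ ≈ 273819 · 4.519455e-03 ≈ 1237.5126.
Since α = 2/3 < 1, p = c/n^{2/3} ≫ 1/n is above the triangle threshold p ~ 1/n. Asymptotically E[X] ~ (c³/6)·n^{3(1−α)} = (4³/6)·n^{1} → ∞; triangles are abundant w.h.p.

E[X] ≈ 1237.5126; in regime p = Θ(1/n^{2/3}) E[X] diverges (above the triangle threshold p ~ 1/n).


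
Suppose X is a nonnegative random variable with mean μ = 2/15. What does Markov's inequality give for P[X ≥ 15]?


μ = E[X] = 2/15, a = 15.
Markov: P[X ≥ 15] ≤ μ/a = (2/15)/15 = 2/225.
Numerically: ≈ 0.009.
(Since a = 15 > μ = 0.133, the bound 2/225 is < 1 and informative.)

P[X ≥ 15] ≤ 2/225 ≈ 0.009.


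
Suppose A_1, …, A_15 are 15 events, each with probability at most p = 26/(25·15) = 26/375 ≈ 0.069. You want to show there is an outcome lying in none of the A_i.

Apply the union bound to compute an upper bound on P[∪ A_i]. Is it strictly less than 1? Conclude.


Union bound: P[∪_{i=1}^{15} A_i] ≤ Σ_i P[A_i] ≤ 15·p = 15·(26/375) = 26/25.
Numerically: 26/25 ≈ 1.040.
Is 26/25 < 1? NO.
Since the bound 26/25 is ≥ 1, the union bound is uninformative here; it does NOT by itself certify existence.

15·p = 26/25 ≈ 1.040; existence NOT certified by the union bound.


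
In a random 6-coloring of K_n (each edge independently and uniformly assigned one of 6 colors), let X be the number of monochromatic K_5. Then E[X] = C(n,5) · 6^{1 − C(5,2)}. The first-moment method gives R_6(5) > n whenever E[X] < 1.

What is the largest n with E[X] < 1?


We need C(n, 5) · 6^{1 − 10} < 1, i.e. C(n, 5) < 6^{10 − 1} = 10077696.
Check values of n near the boundary:
  n = 62: C(62, 5) = 6471002; 6471002 < 10077696? YES
  n = 63: C(63, 5) = 7028847; 7028847 < 10077696? YES
  n = 64: C(64, 5) = 7624512; 7624512 < 10077696? YES
  n = 65: C(65, 5) = 8259888; 8259888 < 10077696? YES
  n = 66: C(66, 5) = 8936928; 8936928 < 10077696? YES
  n = 67: C(67, 5) = 9657648; 9657648 < 10077696? YES
  n = 68: C(68, 5) = 10424128; 10424128 < 10077696? NO
  n = 69: C(69, 5) = 11238513; 11238513 < 10077696? NO
The largest n with C(n, 5) < 10077696 is n = 67 (where E[X] = 67067/69984 ≈ 0.95832). Hence R_6(5) > 67, i.e. R_6(5) ≥ 68.

Largest n = 67; hence R_6(5) > 67.


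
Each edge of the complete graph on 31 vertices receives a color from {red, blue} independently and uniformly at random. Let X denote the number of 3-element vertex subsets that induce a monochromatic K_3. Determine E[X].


Let X = Σ_S X_S over the C(31, 3) = 4495 subsets S of size 3, where X_S = 1 if the K_3 on S is monochromatic.
For a fixed S, the K_3 on S has C(3, 2) = 3 edges. P[all 3 edges red] = (1/2)^3, and likewise for blue, so P[monochromatic] = 2·(1/2)^3 = 2^{1 − 3} = 1/4.
Summing: E[X] = C(31, 3) · 2^{1 − 3} = 4495 · 1/4 = 4495/4.
Numerically: E[X] ≈ 1123.7500.

E[X] = C(31,3)·2^(1−C(3,2)) = 4495/4 ≈ 1123.7500.


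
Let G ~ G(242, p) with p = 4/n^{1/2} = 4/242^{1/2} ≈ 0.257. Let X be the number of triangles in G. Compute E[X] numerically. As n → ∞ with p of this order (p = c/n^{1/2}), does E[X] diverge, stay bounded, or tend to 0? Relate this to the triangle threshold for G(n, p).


Number of potential triangles: C(242, 3) = 2332880.
Each occurs with probability p³ ≈ (0.257)³ ≈ 1.70003e-02.
By linearity: E[X] = C(242, 3)·p³ ≈ 2332880 · 1.70003e-02 ≈ 39659.691.
Since α = 1/2 < 1, p = c/n^{1/2} ≫ 1/n is above the triangle threshold p ~ 1/n. Asymptotically E[X] ~ (c³/6)·n^{3(1−α)} = (4³/6)·n^{1.5} → ∞; triangles are abundant w.h.p.

E[X] ≈ 39659.691; in regime p = Θ(1/n^{1/2}) E[X] diverges (above the triangle threshold p ~ 1/n).


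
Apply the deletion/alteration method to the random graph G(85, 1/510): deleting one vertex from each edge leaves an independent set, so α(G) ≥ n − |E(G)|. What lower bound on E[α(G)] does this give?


E[|E(G)|] = C(85, 2)·p = 3570 · (1/510) = 7.
E[α(G)] ≥ n − E[|E(G)|] = 85 − 7 = 78.
Numerically: ≈ 78.0000.
(This is only a lower bound; the true E[α(G)] may be larger.)

E[α(G)] ≥ 78 ≈ 78.0000.


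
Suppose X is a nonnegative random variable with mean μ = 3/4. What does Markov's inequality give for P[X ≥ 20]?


μ = E[X] = 3/4, a = 20.
Markov: P[X ≥ 20] ≤ μ/a = (3/4)/20 = 3/80.
Numerically: ≈ 0.037.
(Since a = 20 > μ = 0.750, the bound 3/80 is < 1 and informative.)

P[X ≥ 20] ≤ 3/80 ≈ 0.037.


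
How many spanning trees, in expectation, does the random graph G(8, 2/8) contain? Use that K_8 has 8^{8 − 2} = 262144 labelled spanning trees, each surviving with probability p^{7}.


K_8 has 8^{8 − 2} = 262144 labelled spanning trees.
For each such spanning tree H, let X_H = 1 if all 7 edges of H are present in G. Then P[X_H = 1] = p^{7} = (1/4)^{7} = 1/16384.
By linearity: E[X] = Σ_H E[X_H] = 262144 · p^{7} = 262144 · 1/16384 = 16.
Numerically: E[X] ≈ 16.

E[X] = 262144 · (1/4)^{7} = 16 ≈ 16.


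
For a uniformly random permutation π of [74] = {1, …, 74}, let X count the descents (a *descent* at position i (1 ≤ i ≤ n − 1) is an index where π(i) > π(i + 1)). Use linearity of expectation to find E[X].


Write X = Σ X_I over i = 1, …, 73, with X_I the indicator of one descent.
There are 73 indicators.
For each fixed i, the pair (π(i), π(i+1)) is a uniformly random ordered pair of distinct values from {1, …, 74}; by symmetry P[π(i) > π(i+1)] = 1/2.
By linearity: E[X] = 73 · (1/2) = (74 − 1) · (1/2) = 73/2 ≈ 36.500.

E[X] = 73/2 = 36.500.


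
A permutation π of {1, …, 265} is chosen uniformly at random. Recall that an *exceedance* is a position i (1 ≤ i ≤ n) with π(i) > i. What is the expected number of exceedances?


Write X = Σ_{i=1}^{265} X_i, where X_i = 1_{π(i) > i}.
For each fixed i, π(i) is uniform over {1, …, 265} (marginal of a uniform permutation), so P[π(i) > i] = (n − i)/n. Summing: Σ_{i=1}^{265} (n − i)/n = (0 + 1 + … + 264)/265 = 265(265 − 1)/(2·265) = (265 − 1)/2.
Hence E[X] = Σ_{i=1}^{265} (265 − i)/265 = 132 ≈ 132.0000.

E[X] = 132 = 132.0000.


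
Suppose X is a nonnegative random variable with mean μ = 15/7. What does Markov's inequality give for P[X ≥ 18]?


μ = E[X] = 15/7, a = 18.
Markov: P[X ≥ 18] ≤ μ/a = (15/7)/18 = 5/42.
Numerically: ≈ 0.1190.
(Since a = 18 > μ = 2.1429, the bound 5/42 is < 1 and informative.)

P[X ≥ 18] ≤ 5/42 ≈ 0.1190.


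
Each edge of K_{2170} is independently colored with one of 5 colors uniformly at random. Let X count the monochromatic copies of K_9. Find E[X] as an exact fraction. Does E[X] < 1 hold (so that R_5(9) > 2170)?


E[X] = C(2170, 9) · 5^{1 − 36} = 2891746779868845075610510 · 5^{−35} = 2891746779868845075610510/2910383045673370361328125.
As a reduced fraction: E[X] = 578349355973769015122102/582076609134674072265625 ≈ 0.993597.
Is E[X] < 1? YES.
Since E[X] < 1, there exists a 5-coloring of K_{2170} with no monochromatic K_9; hence R_5(9) > 2170.

E[X] = 578349355973769015122102/582076609134674072265625 ≈ 0.993597; E[X] < 1, so R_5(9) > 2170.


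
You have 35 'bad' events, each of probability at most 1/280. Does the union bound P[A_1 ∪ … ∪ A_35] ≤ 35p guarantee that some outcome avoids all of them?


Union bound: P[∪_{i=1}^{35} A_i] ≤ Σ_i P[A_i] ≤ 35·p = 35·(1/280) = 1/8.
Numerically: 1/8 ≈ 0.12500.
Is 1/8 < 1? YES.
Since P[∪ A_i] ≤ 1/8 < 1, the complement has P[∩ A_i^c] ≥ 1 − 1/8 = 7/8 > 0, so some outcome avoids every A_i.

35·p = 1/8 ≈ 0.12500; existence CERTIFIED by the union bound.


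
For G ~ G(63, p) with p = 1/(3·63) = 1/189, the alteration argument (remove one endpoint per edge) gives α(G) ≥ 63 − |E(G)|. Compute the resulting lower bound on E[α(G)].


E[|E(G)|] = C(63, 2)·p = 1953 · (1/189) = 31/3.
E[α(G)] ≥ n − E[|E(G)|] = 63 − 31/3 = 158/3.
Numerically: ≈ 52.6667.
(This is only a lower bound; the true E[α(G)] may be larger.)

E[α(G)] ≥ 158/3 ≈ 52.6667.


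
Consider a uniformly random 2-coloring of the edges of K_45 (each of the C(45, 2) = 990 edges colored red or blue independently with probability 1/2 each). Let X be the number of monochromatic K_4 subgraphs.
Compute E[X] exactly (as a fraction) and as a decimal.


Let X = Σ_S X_S over the C(45, 4) = 148995 subsets S of size 4, where X_S = 1 if the K_4 on S is monochromatic.
For a fixed S, the K_4 on S has C(4, 2) = 6 edges. P[all 6 edges red] = (1/2)^6, and likewise for blue, so P[monochromatic] = 2·(1/2)^6 = 2^{1 − 6} = 1/32.
By linearity: E[X] = C(45, 4) · 2^{1 − 6} = 148995 · 1/32 = 148995/32.
Numerically: E[X] ≈ 4656.093750.

E[X] = C(45,4)·2^(1−C(4,2)) = 148995/32 ≈ 4656.093750.


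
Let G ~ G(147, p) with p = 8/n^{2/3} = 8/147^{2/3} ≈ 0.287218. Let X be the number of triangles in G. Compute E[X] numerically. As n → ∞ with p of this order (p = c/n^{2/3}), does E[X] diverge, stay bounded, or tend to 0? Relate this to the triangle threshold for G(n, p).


Number of potential triangles: C(147, 3) = 518665.
Each occurs with probability p³ ≈ (0.287218)³ ≈ 2.36938313e-02.
By linearity: E[X] = C(147, 3)·p³ ≈ 518665 · 2.36938313e-02 ≈ 12289.160998.
Since α = 2/3 < 1, p = c/n^{2/3} ≫ 1/n is above the triangle threshold p ~ 1/n. Asymptotically E[X] ~ (c³/6)·n^{3(1−α)} = (8³/6)·n^{1} → ∞; triangles are abundant w.h.p.

E[X] ≈ 12289.160998; in regime p = Θ(1/n^{2/3}) E[X] diverges (above the triangle threshold p ~ 1/n).


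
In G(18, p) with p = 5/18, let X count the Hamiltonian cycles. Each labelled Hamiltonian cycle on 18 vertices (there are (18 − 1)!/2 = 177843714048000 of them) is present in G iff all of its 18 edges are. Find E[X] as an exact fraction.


K_18 has (18 − 1)!/2 = 177843714048000 labelled Hamiltonian cycles.
For each such Hamiltonian cycle H, let X_H = 1 if all 18 edges of H are present in G. Then P[X_H = 1] = p^{18} = (5/18)^{18} = 3814697265625/39346408075296537575424.
By linearity of expectation: E[X] = Σ_H E[X_H] = 177843714048000 · p^{18} = 177843714048000 · 3814697265625/39346408075296537575424 = 56800365447998046875/3294258113514384.
Numerically: E[X] ≈ 1.72e+04.

E[X] = 177843714048000 · (5/18)^{18} = 56800365447998046875/3294258113514384 ≈ 1.72e+04.


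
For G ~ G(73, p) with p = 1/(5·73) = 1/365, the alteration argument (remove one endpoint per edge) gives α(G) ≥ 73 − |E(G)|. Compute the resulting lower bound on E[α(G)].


E[|E(G)|] = C(73, 2)·p = 2628 · (1/365) = 36/5.
E[α(G)] ≥ n − E[|E(G)|] = 73 − 36/5 = 329/5.
Numerically: ≈ 65.800000.
(This is only a lower bound; the true E[α(G)] may be larger.)

E[α(G)] ≥ 329/5 ≈ 65.800000.


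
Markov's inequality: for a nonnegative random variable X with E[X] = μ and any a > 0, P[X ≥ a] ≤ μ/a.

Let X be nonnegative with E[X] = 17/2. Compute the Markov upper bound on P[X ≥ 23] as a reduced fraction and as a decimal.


μ = E[X] = 17/2, a = 23.
Markov: P[X ≥ 23] ≤ μ/a = (17/2)/23 = 17/46.
Numerically: ≈ 0.3696.
(Since a = 23 > μ = 8.5000, the bound 17/46 is < 1 and informative.)

P[X ≥ 23] ≤ 17/46 ≈ 0.3696.


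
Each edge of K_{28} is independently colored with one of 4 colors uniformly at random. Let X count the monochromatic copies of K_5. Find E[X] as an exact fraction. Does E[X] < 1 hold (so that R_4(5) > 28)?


E[X] = C(28, 5) · 4^{1 − 10} = 98280 · 4^{−9} = 98280/262144.
As a reduced fraction: E[X] = 12285/32768 ≈ 0.37491.
Is E[X] < 1? YES.
Since E[X] < 1, there exists a 4-coloring of K_{28} with no monochromatic K_5; hence R_4(5) > 28.

E[X] = 12285/32768 ≈ 0.37491; E[X] < 1, so R_4(5) > 28.


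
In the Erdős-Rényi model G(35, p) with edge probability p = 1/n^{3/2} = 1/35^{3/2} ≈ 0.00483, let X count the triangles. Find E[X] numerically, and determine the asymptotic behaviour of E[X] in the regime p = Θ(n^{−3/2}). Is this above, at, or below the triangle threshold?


Number of potential triangles: C(35, 3) = 6545.
Each occurs with probability p³ ≈ (0.00483)³ ≈ 1.12640e-07.
By linearity: E[X] = C(35, 3)·p³ ≈ 6545 · 1.12640e-07 ≈ 0.001.
Since α = 3/2 > 1, p = c/n^{3/2} = o(1/n) is below the triangle threshold p ~ 1/n. Asymptotically E[X] ~ (c³/6)·n^{3(1−α)} = (1³/6)·n^{-1.5} → 0, so by Markov's inequality G has no triangles w.h.p.

E[X] ≈ 0.001; in regime p = Θ(1/n^{3/2}) E[X] tends to 0 (below the triangle threshold p ~ 1/n).


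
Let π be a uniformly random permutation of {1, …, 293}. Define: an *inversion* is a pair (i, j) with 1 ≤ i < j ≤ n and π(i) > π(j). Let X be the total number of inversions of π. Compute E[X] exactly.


Write X = Σ X_I over the C(293, 2) = 42778 pairs i < j, with X_I the indicator of one inversion.
There are 42778 indicators.
For each fixed pair i < j, the values π(i) and π(j) are two distinct elements of {1, …, 293} in uniformly random order; by symmetry P[π(i) > π(j)] = 1/2.
By linearity: E[X] = 42778 · (1/2) = C(293, 2) · (1/2) = 42778/2 = 21389 ≈ 21389.000.

E[X] = 21389 = 21389.000.


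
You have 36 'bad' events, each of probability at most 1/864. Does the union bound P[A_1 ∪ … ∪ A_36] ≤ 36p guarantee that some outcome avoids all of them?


Union bound: P[∪_{i=1}^{36} A_i] ≤ Σ_i P[A_i] ≤ 36·p = 36·(1/864) = 1/24.
Numerically: 1/24 ≈ 0.041667.
Is 1/24 < 1? YES.
Since P[∪ A_i] ≤ 1/24 < 1, the complement has P[∩ A_i^c] ≥ 1 − 1/24 = 23/24 > 0, so some outcome avoids every A_i.

36·p = 1/24 ≈ 0.041667; existence CERTIFIED by the union bound.


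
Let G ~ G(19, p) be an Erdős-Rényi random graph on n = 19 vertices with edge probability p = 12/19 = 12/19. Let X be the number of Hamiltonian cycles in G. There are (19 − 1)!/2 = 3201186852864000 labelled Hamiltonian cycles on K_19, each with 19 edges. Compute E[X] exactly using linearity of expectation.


K_19 has (19 − 1)!/2 = 3201186852864000 labelled Hamiltonian cycles.
For each such Hamiltonian cycle H, let X_H = 1 if all 19 edges of H are present in G. Then P[X_H = 1] = p^{19} = (12/19)^{19} = 319479999370622926848/1978419655660313589123979.
By linearity: E[X] = Σ_H E[X_H] = 3201186852864000 · p^{19} = 3201186852864000 · 319479999370622926848/1978419655660313589123979 = 1022715173738237107931793611292672000/1978419655660313589123979.
Numerically: E[X] ≈ 5.169e+11.

E[X] = 3201186852864000 · (12/19)^{19} = 1022715173738237107931793611292672000/1978419655660313589123979 ≈ 5.169e+11.


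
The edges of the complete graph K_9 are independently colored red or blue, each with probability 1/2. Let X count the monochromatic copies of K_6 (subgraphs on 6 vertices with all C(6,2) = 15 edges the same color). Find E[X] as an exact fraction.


Let X = Σ_S X_S over the C(9, 6) = 84 subsets S of size 6, where X_S = 1 if the K_6 on S is monochromatic.
For a fixed S, the K_6 on S has C(6, 2) = 15 edges. P[all 15 edges red] = (1/2)^15, and likewise for blue, so P[monochromatic] = 2·(1/2)^15 = 2^{1 − 15} = 1/16384.
By linearity of expectation: E[X] = C(9, 6) · 2^{1 − 15} = 84 · 1/16384 = 21/4096.
Numerically: E[X] ≈ 0.00513.

E[X] = C(9,6)·2^(1−C(6,2)) = 21/4096 ≈ 0.00513.


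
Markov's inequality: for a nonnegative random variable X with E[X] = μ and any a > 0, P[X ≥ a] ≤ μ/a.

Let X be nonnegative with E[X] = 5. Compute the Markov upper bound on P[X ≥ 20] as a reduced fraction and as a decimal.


μ = E[X] = 5, a = 20.
Markov: P[X ≥ 20] ≤ μ/a = (5)/20 = 1/4.
Numerically: ≈ 0.2500.
(Since a = 20 > μ = 5.0000, the bound 1/4 is < 1 and informative.)

P[X ≥ 20] ≤ 1/4 ≈ 0.2500.


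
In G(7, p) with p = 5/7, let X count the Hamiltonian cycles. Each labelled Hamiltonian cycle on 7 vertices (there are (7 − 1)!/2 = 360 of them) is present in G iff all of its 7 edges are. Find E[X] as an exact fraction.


K_7 has (7 − 1)!/2 = 360 labelled Hamiltonian cycles.
For each such Hamiltonian cycle H, let X_H = 1 if all 7 edges of H are present in G. Then P[X_H = 1] = p^{7} = (5/7)^{7} = 78125/823543.
By linearity of expectation: E[X] = Σ_H E[X_H] = 360 · p^{7} = 360 · 78125/823543 = 28125000/823543.
Numerically: E[X] ≈ 34.1512.

E[X] = 360 · (5/7)^{7} = 28125000/823543 ≈ 34.1512.


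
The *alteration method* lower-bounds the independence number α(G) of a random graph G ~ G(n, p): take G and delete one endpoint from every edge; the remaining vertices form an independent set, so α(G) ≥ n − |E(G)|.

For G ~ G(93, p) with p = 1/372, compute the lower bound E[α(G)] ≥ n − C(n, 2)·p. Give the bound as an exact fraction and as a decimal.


E[|E(G)|] = C(93, 2)·p = 4278 · (1/372) = 23/2.
E[α(G)] ≥ n − E[|E(G)|] = 93 − 23/2 = 163/2.
Numerically: ≈ 81.50000.
(This is only a lower bound; the true E[α(G)] may be larger.)

E[α(G)] ≥ 163/2 ≈ 81.50000.


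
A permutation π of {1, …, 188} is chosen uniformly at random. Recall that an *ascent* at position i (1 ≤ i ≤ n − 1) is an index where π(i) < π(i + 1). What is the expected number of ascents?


Write X = Σ X_I over i = 1, …, 187, with X_I the indicator of one ascent.
There are 187 indicators.
For each fixed i, the pair (π(i), π(i+1)) is a uniformly random ordered pair of distinct values from {1, …, 188}; by symmetry P[π(i) < π(i+1)] = 1/2.
By linearity: E[X] = 187 · (1/2) = (188 − 1) · (1/2) = 187/2 ≈ 93.5000.

E[X] = 187/2 = 93.5000.


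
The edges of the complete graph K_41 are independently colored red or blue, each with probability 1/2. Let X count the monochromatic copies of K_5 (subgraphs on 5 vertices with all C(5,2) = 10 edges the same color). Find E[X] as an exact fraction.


Let X = Σ_S X_S over the C(41, 5) = 749398 subsets S of size 5, where X_S = 1 if the K_5 on S is monochromatic.
For a fixed S, the K_5 on S has C(5, 2) = 10 edges. P[all 10 edges red] = (1/2)^10, and likewise for blue, so P[monochromatic] = 2·(1/2)^10 = 2^{1 − 10} = 1/512.
Summing: E[X] = C(41, 5) · 2^{1 − 10} = 749398 · 1/512 = 374699/256.
Numerically: E[X] ≈ 1463.66797.

E[X] = C(41,5)·2^(1−C(5,2)) = 374699/256 ≈ 1463.66797.


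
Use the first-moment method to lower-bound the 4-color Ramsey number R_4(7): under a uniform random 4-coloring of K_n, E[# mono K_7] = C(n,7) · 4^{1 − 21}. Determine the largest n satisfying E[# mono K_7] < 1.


We need C(n, 7) · 4^{1 − 21} < 1, i.e. C(n, 7) < 4^{21 − 1} = 1099511627776.
Check values of n near the boundary:
  n = 174: C(174, 7) = 847879782984; 847879782984 < 1099511627776? YES
  n = 175: C(175, 7) = 883208107275; 883208107275 < 1099511627776? YES
  n = 176: C(176, 7) = 919790691600; 919790691600 < 1099511627776? YES
  n = 177: C(177, 7) = 957664425960; 957664425960 < 1099511627776? YES
  n = 178: C(178, 7) = 996867063280; 996867063280 < 1099511627776? YES
  n = 179: C(179, 7) = 1037437234460; 1037437234460 < 1099511627776? YES
  n = 180: C(180, 7) = 1079414463600; 1079414463600 < 1099511627776? YES
  n = 181: C(181, 7) = 1122839183400; 1122839183400 < 1099511627776? NO
  n = 182: C(182, 7) = 1167752750736; 1167752750736 < 1099511627776? NO
  n = 183: C(183, 7) = 1214197462413; 1214197462413 < 1099511627776? NO
The largest n with C(n, 7) < 1099511627776 is n = 180 (where E[X] = 67463403975/68719476736 ≈ 0.982). Hence R_4(7) > 180, i.e. R_4(7) ≥ 181.

Largest n = 180; hence R_4(7) > 180.
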